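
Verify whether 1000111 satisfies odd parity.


Number of 1s: 4

No, parity error (4 ones)


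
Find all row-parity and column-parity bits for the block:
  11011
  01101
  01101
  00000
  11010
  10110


Row parities: 011011
Column parities: 10111

Row P: 011011, Col P: 10111, Corner: 0


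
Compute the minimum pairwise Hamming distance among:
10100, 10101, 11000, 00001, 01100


Comparing all pairs, minimum distance: 1
Can detect 0 errors, correct 0 errors

1


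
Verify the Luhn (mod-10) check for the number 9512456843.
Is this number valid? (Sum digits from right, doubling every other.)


Luhn sum = 53
53 mod 10 = 3

Invalid (Luhn sum mod 10 = 3)


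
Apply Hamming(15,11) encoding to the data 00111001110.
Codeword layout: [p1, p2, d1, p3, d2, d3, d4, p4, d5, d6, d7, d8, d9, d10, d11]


Parity bits: p1=1, p2=1, p3=1, p4=0

110101101001110


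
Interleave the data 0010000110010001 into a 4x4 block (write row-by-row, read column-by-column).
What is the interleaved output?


Matrix:
  0010
  0001
  1001
  0001
Read columns: 0010000010000111

0010000010000111


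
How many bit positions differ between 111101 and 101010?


XOR: 010111
Count of 1s: 4

4


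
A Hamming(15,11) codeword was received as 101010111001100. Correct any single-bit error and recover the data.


Syndrome = 0: no error detected

Data: 11011001100 (no errors)


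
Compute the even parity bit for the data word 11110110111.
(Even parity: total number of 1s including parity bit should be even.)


Number of 1s in data: 9
Parity bit: 1

1


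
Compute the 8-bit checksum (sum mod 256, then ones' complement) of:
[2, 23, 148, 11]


Sum = 184 mod 256 = 184
Complement = 71

71


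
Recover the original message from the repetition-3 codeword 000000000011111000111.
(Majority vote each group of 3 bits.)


Groups: 000, 000, 000, 011, 111, 000, 111
Majority votes: 0001101

0001101


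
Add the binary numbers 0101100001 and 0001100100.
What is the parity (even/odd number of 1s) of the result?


0101100001 = 353
0001100100 = 100
Sum = 453 = 111000101
1s count = 5

odd parity (5 ones in 111000101)


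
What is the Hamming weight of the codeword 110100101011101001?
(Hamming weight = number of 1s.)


Counting 1s in 110100101011101001

10


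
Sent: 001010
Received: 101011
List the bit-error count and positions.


XOR: 100001

2 error(s) at position(s): 0, 5


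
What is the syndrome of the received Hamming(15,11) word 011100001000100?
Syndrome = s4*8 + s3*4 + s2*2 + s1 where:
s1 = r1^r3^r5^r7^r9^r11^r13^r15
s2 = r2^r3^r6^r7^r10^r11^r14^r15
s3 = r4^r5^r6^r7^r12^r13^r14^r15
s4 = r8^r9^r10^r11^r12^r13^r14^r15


s1=1, s2=0, s3=0, s4=0

Syndrome = 1 (error at position 1)


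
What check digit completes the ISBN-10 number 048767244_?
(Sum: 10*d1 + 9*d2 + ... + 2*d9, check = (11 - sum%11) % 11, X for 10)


Weighted sum: 248
248 mod 11 = 6

Check digit: 5


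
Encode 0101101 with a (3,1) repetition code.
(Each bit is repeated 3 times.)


Each bit -> 3 copies

000111000111111000111


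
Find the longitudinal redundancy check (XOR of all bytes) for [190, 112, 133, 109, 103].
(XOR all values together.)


XOR chain: 190 ^ 112 ^ 133 ^ 109 ^ 103 = 65

65


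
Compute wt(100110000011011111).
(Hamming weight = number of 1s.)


Counting 1s in 100110000011011111

10


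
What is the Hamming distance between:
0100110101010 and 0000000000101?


XOR: 0100110101111
Count of 1s: 8

8


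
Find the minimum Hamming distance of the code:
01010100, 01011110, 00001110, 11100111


Comparing all pairs, minimum distance: 2
Can detect 1 errors, correct 0 errors

2


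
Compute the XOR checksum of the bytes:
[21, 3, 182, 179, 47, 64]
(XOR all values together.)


XOR chain: 21 ^ 3 ^ 182 ^ 179 ^ 47 ^ 64 = 124

124


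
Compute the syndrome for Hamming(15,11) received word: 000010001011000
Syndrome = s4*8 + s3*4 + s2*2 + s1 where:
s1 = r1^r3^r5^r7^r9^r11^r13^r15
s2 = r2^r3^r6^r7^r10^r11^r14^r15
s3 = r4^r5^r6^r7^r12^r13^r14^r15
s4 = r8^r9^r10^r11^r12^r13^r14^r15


s1=1, s2=1, s3=0, s4=1

Syndrome = 11 (error at position 11)


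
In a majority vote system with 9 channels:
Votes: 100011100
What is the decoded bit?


Ones: 4 out of 9
Threshold: 5

0 (4/9 voted 1)


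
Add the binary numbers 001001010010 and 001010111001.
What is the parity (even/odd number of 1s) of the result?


001001010010 = 594
001010111001 = 697
Sum = 1291 = 10100001011
1s count = 5

odd parity (5 ones in 10100001011)


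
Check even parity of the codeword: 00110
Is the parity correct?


Number of 1s: 2

Yes, parity is correct (2 ones)


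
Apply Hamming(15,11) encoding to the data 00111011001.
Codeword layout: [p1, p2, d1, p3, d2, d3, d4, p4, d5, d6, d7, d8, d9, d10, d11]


Parity bits: p1=0, p2=0, p3=0, p4=0

000001101011001


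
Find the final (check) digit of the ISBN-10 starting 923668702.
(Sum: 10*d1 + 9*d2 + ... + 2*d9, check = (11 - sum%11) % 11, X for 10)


Weighted sum: 282
282 mod 11 = 7

Check digit: 4


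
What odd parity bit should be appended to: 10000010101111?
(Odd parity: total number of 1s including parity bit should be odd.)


Number of 1s in data: 7
Parity bit: 0

0


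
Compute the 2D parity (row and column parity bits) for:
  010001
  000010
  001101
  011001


Row parities: 0111
Column parities: 000111

Row P: 0111, Col P: 000111, Corner: 1


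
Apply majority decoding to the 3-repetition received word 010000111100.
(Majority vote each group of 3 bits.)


Groups: 010, 000, 111, 100
Majority votes: 0010

0010


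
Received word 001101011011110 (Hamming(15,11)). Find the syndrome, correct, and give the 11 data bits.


Syndrome = 4: error at position 4

Data: 10101011110 (corrected bit 4)


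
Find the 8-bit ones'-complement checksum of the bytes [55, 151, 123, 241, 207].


Sum = 777 mod 256 = 9
Complement = 246

246


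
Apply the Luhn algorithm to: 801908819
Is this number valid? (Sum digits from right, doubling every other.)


Luhn sum = 44
44 mod 10 = 4

Invalid (Luhn sum mod 10 = 4)


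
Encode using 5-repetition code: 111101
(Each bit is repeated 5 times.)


Each bit -> 5 copies

111111111111111111110000011111


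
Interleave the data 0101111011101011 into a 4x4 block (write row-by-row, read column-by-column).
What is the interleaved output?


Matrix:
  0101
  1110
  1110
  1011
Read columns: 0111111001111001

0111111001111001


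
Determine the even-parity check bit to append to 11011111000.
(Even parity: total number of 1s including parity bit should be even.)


Number of 1s in data: 7
Parity bit: 1

1


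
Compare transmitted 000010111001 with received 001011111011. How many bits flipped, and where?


XOR: 001001000010

3 error(s) at position(s): 2, 5, 10


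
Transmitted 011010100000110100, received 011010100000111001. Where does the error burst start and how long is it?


XOR: 000000000000001101

Burst at position 14, length 4


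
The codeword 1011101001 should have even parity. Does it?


Number of 1s: 6

Yes, parity is correct (6 ones)


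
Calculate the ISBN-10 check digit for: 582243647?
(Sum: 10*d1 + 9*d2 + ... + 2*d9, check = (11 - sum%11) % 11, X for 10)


Weighted sum: 241
241 mod 11 = 10

Check digit: 1


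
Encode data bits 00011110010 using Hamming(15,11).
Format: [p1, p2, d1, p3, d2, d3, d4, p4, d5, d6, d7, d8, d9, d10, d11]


Parity bits: p1=1, p2=0, p3=0, p4=0

100000101110010


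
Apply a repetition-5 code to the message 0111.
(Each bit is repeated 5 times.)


Each bit -> 5 copies

00000111111111111111


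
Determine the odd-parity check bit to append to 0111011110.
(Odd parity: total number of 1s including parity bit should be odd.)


Number of 1s in data: 7
Parity bit: 0

0


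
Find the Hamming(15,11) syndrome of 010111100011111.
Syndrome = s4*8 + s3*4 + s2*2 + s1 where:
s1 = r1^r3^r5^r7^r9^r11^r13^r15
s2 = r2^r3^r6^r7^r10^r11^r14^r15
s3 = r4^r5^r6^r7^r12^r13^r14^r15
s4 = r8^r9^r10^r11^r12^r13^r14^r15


s1=1, s2=0, s3=0, s4=1

Syndrome = 9 (error at position 9)


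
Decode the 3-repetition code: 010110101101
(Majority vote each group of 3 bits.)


Groups: 010, 110, 101, 101
Majority votes: 0111

0111


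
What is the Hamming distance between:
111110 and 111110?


XOR: 000000
Count of 1s: 0

0


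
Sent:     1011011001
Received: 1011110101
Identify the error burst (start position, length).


XOR: 0000101100

Burst at position 4, length 4


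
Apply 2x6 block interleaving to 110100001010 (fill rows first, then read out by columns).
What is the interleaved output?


Matrix:
  110100
  001010
Read columns: 101001100100

101001100100


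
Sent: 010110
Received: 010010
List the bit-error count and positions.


XOR: 000100

1 error(s) at position(s): 3


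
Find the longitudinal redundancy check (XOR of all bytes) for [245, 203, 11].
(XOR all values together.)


XOR chain: 245 ^ 203 ^ 11 = 53

53


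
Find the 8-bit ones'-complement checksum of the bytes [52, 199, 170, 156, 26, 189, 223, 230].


Sum = 1245 mod 256 = 221
Complement = 34

34


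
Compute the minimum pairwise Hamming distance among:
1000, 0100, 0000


Comparing all pairs, minimum distance: 1
Can detect 0 errors, correct 0 errors

1


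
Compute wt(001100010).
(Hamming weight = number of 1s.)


Counting 1s in 001100010

3


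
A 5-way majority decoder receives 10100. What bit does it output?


Ones: 2 out of 5
Threshold: 3

0 (2/5 voted 1)


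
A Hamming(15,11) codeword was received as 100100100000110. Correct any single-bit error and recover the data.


Syndrome = 1: error at position 1

Data: 00010000110 (corrected bit 1)


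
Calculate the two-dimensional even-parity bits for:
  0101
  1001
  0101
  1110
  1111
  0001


Row parities: 000101
Column parities: 1001

Row P: 000101, Col P: 1001, Corner: 0


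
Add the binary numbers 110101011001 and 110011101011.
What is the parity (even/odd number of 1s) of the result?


110101011001 = 3417
110011101011 = 3307
Sum = 6724 = 1101001000100
1s count = 5

odd parity (5 ones in 1101001000100)


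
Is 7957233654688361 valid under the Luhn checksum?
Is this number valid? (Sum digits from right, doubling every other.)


Luhn sum = 71
71 mod 10 = 1

Invalid (Luhn sum mod 10 = 1)


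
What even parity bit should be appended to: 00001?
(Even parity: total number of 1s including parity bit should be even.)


Number of 1s in data: 1
Parity bit: 1

1


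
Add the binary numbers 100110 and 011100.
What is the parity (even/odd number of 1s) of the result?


100110 = 38
011100 = 28
Sum = 66 = 1000010
1s count = 2

even parity (2 ones in 1000010)


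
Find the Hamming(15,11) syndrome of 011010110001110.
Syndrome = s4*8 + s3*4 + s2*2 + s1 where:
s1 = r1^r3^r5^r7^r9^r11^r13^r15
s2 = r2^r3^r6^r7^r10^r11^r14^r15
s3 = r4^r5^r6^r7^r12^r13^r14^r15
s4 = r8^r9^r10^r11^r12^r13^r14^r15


s1=0, s2=0, s3=1, s4=0

Syndrome = 4 (error at position 4)


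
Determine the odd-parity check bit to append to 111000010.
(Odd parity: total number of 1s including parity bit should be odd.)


Number of 1s in data: 4
Parity bit: 1

1


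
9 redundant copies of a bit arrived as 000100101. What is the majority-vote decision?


Ones: 3 out of 9
Threshold: 5

0 (3/9 voted 1)


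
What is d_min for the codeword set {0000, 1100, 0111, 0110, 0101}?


Comparing all pairs, minimum distance: 1
Can detect 0 errors, correct 0 errors

1


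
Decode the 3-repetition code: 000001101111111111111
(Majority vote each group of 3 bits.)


Groups: 000, 001, 101, 111, 111, 111, 111
Majority votes: 0011111

0011111


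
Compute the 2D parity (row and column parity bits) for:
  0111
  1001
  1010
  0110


Row parities: 1000
Column parities: 0010

Row P: 1000, Col P: 0010, Corner: 1


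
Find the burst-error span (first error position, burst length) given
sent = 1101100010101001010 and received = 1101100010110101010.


XOR: 0000000000011100000

Burst at position 11, length 3


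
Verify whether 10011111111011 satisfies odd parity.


Number of 1s: 11

Yes, parity is correct (11 ones)


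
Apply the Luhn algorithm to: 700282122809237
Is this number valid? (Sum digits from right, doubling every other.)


Luhn sum = 61
61 mod 10 = 1

Invalid (Luhn sum mod 10 = 1)


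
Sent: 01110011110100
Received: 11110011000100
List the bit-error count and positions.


XOR: 10000000110000

3 error(s) at position(s): 0, 8, 9


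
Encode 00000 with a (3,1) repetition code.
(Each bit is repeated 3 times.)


Each bit -> 3 copies

000000000000000


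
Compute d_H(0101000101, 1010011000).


XOR: 1111011101
Count of 1s: 8

8


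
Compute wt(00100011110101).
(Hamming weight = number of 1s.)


Counting 1s in 00100011110101

7


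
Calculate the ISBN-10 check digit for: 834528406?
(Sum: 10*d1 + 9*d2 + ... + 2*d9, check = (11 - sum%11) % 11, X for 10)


Weighted sum: 254
254 mod 11 = 1

Check digit: X


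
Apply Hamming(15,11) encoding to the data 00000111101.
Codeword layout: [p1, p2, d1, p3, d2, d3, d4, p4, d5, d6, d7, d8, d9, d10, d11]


Parity bits: p1=1, p2=1, p3=1, p4=1

110100010111101


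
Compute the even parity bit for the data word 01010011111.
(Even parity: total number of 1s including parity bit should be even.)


Number of 1s in data: 7
Parity bit: 1

1


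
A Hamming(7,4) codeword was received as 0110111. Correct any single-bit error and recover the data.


Syndrome = 5: error at position 5

Data: 1011 (corrected bit 5)


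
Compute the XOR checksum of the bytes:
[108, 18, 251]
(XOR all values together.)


XOR chain: 108 ^ 18 ^ 251 = 133

133


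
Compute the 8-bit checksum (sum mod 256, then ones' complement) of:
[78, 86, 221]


Sum = 385 mod 256 = 129
Complement = 126

126


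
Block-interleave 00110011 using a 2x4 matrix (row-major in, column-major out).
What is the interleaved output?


Matrix:
  0011
  0011
Read columns: 00001111

00001111


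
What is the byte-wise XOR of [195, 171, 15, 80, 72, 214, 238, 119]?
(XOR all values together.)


XOR chain: 195 ^ 171 ^ 15 ^ 80 ^ 72 ^ 214 ^ 238 ^ 119 = 48

48


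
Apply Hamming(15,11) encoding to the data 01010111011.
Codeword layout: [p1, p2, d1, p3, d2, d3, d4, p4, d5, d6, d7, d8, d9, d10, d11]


Parity bits: p1=0, p2=1, p3=1, p4=1

010110110111011


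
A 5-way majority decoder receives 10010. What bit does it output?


Ones: 2 out of 5
Threshold: 3

0 (2/5 voted 1)


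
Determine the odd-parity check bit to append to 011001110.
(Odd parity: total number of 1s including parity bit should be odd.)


Number of 1s in data: 5
Parity bit: 0

0


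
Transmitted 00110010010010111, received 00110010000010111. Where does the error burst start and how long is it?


XOR: 00000000010000000

Burst at position 9, length 1


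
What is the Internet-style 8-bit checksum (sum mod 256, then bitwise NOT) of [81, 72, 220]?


Sum = 373 mod 256 = 117
Complement = 138

138


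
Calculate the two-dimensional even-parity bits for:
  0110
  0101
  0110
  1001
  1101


Row parities: 00001
Column parities: 0001

Row P: 00001, Col P: 0001, Corner: 1


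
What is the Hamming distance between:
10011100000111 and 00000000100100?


XOR: 10011100100011
Count of 1s: 7

7


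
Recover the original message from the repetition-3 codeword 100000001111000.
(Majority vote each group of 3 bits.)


Groups: 100, 000, 001, 111, 000
Majority votes: 00010

00010


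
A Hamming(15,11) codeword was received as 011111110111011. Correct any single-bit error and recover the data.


Syndrome = 5: error at position 5

Data: 10110111011 (corrected bit 5)


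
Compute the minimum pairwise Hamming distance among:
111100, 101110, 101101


Comparing all pairs, minimum distance: 2
Can detect 1 errors, correct 0 errors

2


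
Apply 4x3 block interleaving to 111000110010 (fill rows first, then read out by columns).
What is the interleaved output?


Matrix:
  111
  000
  110
  010
Read columns: 101010111000

101010111000


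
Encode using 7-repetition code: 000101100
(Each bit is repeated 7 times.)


Each bit -> 7 copies

000000000000000000000111111100000001111111111111100000000000000


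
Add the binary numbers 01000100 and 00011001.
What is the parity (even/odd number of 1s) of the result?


01000100 = 68
00011001 = 25
Sum = 93 = 1011101
1s count = 5

odd parity (5 ones in 1011101)


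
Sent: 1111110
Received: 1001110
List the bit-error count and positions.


XOR: 0110000

2 error(s) at position(s): 1, 2


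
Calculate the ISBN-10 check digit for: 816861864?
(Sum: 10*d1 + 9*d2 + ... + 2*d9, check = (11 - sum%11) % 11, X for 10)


Weighted sum: 292
292 mod 11 = 6

Check digit: 5


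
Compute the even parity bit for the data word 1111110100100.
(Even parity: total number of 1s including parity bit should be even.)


Number of 1s in data: 8
Parity bit: 0

0


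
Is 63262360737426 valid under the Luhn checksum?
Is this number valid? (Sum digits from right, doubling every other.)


Luhn sum = 53
53 mod 10 = 3

Invalid (Luhn sum mod 10 = 3)


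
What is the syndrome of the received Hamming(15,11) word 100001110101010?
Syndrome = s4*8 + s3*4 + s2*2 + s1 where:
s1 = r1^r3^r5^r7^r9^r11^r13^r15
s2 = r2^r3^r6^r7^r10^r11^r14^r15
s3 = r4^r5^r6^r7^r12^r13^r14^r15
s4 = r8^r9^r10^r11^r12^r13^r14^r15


s1=0, s2=0, s3=0, s4=0

Syndrome = 0 (no error)


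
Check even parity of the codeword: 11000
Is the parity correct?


Number of 1s: 2

Yes, parity is correct (2 ones)


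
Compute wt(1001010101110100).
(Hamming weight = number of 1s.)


Counting 1s in 1001010101110100

8


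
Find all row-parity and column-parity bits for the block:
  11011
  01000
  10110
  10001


Row parities: 0110
Column parities: 10100

Row P: 0110, Col P: 10100, Corner: 0


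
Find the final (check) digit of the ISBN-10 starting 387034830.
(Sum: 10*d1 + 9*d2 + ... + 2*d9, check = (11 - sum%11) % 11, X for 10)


Weighted sum: 237
237 mod 11 = 6

Check digit: 5


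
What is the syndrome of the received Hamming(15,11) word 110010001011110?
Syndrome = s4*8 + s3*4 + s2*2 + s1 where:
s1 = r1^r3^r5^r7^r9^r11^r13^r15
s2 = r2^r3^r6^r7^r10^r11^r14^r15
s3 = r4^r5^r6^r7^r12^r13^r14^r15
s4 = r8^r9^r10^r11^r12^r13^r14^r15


s1=1, s2=1, s3=0, s4=1

Syndrome = 11 (error at position 11)


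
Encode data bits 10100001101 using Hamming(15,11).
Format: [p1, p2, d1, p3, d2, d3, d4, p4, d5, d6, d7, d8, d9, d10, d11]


Parity bits: p1=1, p2=1, p3=0, p4=1

111001010001101


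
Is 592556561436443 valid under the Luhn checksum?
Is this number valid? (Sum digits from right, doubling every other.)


Luhn sum = 63
63 mod 10 = 3

Invalid (Luhn sum mod 10 = 3)


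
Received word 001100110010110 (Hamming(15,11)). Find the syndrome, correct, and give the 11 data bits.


Syndrome = 0: no error detected

Data: 10010010110 (no errors)


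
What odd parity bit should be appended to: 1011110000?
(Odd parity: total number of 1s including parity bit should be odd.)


Number of 1s in data: 5
Parity bit: 0

0


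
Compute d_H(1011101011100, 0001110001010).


XOR: 1010011010110
Count of 1s: 7

7


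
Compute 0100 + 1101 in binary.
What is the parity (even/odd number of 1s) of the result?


0100 = 4
1101 = 13
Sum = 17 = 10001
1s count = 2

even parity (2 ones in 10001)


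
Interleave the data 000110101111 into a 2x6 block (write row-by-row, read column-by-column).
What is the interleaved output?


Matrix:
  000110
  101111
Read columns: 010001111101

010001111101


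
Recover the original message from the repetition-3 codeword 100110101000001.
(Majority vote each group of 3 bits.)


Groups: 100, 110, 101, 000, 001
Majority votes: 01100

01100


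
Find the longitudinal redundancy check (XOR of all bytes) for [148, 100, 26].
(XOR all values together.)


XOR chain: 148 ^ 100 ^ 26 = 234

234


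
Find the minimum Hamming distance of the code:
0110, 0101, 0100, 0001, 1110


Comparing all pairs, minimum distance: 1
Can detect 0 errors, correct 0 errors

1


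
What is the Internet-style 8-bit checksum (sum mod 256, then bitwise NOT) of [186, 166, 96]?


Sum = 448 mod 256 = 192
Complement = 63

63


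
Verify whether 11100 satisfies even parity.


Number of 1s: 3

No, parity error (3 ones)


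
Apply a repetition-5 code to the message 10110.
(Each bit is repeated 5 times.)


Each bit -> 5 copies

1111100000111111111100000


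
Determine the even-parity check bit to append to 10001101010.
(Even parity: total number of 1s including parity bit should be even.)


Number of 1s in data: 5
Parity bit: 1

1


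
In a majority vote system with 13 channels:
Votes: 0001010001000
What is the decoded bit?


Ones: 3 out of 13
Threshold: 7

0 (3/13 voted 1)


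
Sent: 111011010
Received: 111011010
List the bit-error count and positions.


XOR: 000000000

0 errors (received matches sent)


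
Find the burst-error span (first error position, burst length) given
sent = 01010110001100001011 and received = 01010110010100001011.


XOR: 00000000011000000000

Burst at position 9, length 2


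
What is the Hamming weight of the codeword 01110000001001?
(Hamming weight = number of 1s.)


Counting 1s in 01110000001001

5


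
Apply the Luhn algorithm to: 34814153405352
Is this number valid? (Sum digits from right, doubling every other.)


Luhn sum = 46
46 mod 10 = 6

Invalid (Luhn sum mod 10 = 6)


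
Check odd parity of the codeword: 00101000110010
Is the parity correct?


Number of 1s: 5

Yes, parity is correct (5 ones)


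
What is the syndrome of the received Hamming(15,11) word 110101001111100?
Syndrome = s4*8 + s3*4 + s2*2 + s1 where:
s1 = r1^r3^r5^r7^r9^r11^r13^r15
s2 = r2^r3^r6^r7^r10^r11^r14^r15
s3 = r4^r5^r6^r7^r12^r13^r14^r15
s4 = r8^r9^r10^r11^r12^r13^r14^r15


s1=0, s2=0, s3=0, s4=1

Syndrome = 8 (error at position 8)


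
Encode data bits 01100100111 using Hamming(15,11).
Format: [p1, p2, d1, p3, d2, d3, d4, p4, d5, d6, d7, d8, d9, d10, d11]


Parity bits: p1=1, p2=0, p3=1, p4=0

100111000100111


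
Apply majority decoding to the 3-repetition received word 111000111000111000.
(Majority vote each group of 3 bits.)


Groups: 111, 000, 111, 000, 111, 000
Majority votes: 101010

101010


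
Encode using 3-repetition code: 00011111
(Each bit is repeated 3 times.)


Each bit -> 3 copies

000000000111111111111111


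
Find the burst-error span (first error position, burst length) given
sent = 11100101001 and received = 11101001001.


XOR: 00001100000

Burst at position 4, length 2


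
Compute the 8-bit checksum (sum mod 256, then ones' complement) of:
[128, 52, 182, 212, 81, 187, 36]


Sum = 878 mod 256 = 110
Complement = 145

145


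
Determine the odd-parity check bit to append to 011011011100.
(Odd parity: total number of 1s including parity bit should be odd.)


Number of 1s in data: 7
Parity bit: 0

0


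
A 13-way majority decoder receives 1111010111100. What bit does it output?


Ones: 9 out of 13
Threshold: 7

1 (9/13 voted 1)


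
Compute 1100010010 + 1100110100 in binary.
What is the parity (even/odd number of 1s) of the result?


1100010010 = 786
1100110100 = 820
Sum = 1606 = 11001000110
1s count = 5

odd parity (5 ones in 11001000110)


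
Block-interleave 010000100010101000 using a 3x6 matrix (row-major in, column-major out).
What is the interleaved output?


Matrix:
  010000
  100010
  101000
Read columns: 011100001000010000

011100001000010000


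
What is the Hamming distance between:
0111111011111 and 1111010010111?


XOR: 1000101001000
Count of 1s: 4

4


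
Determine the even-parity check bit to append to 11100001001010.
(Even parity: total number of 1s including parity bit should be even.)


Number of 1s in data: 6
Parity bit: 0

0


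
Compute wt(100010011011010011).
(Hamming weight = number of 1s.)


Counting 1s in 100010011011010011

9


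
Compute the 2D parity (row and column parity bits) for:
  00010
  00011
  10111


Row parities: 100
Column parities: 10110

Row P: 100, Col P: 10110, Corner: 1


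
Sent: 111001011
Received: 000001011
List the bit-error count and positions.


XOR: 111000000

3 error(s) at position(s): 0, 1, 2


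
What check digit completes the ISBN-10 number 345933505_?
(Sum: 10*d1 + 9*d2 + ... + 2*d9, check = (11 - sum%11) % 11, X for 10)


Weighted sum: 232
232 mod 11 = 1

Check digit: X


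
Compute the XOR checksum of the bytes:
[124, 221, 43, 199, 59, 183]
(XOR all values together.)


XOR chain: 124 ^ 221 ^ 43 ^ 199 ^ 59 ^ 183 = 193

193


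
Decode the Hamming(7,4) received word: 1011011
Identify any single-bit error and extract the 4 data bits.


Syndrome = 7: error at position 7

Data: 1010 (corrected bit 7)


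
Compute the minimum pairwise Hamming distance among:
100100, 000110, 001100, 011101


Comparing all pairs, minimum distance: 2
Can detect 1 errors, correct 0 errors

2


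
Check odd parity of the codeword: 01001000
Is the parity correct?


Number of 1s: 2

No, parity error (2 ones)


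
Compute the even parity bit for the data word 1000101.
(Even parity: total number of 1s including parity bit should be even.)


Number of 1s in data: 3
Parity bit: 1

1


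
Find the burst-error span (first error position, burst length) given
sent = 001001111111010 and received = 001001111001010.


XOR: 000000000110000

Burst at position 9, length 2


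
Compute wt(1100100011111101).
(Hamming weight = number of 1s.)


Counting 1s in 1100100011111101

10


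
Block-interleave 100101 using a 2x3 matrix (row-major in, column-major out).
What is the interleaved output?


Matrix:
  100
  101
Read columns: 110001

110001


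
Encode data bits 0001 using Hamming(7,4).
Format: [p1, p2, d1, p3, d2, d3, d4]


Parity bits: p1=1, p2=1, p3=1

1101001


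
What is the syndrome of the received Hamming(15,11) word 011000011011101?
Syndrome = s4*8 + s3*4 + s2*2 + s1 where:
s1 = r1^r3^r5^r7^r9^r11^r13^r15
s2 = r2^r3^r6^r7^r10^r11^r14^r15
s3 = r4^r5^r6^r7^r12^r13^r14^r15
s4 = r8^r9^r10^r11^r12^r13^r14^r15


s1=1, s2=0, s3=1, s4=0

Syndrome = 5 (error at position 5)


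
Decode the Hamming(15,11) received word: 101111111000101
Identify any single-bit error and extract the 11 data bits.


Syndrome = 1: error at position 1

Data: 11111000101 (corrected bit 1)


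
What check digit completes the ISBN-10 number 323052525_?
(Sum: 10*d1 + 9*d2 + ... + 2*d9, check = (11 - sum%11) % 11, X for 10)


Weighted sum: 148
148 mod 11 = 5

Check digit: 6


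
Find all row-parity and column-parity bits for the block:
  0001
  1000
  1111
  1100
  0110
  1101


Row parities: 110001
Column parities: 0001

Row P: 110001, Col P: 0001, Corner: 1


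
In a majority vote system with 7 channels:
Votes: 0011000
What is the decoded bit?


Ones: 2 out of 7
Threshold: 4

0 (2/7 voted 1)


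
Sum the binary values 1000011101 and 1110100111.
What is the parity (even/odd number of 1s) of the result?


1000011101 = 541
1110100111 = 935
Sum = 1476 = 10111000100
1s count = 5

odd parity (5 ones in 10111000100)


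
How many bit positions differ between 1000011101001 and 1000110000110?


XOR: 0000101101111
Count of 1s: 7

7


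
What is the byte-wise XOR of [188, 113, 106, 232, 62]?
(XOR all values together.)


XOR chain: 188 ^ 113 ^ 106 ^ 232 ^ 62 = 113

113


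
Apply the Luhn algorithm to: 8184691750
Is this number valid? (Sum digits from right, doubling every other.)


Luhn sum = 41
41 mod 10 = 1

Invalid (Luhn sum mod 10 = 1)


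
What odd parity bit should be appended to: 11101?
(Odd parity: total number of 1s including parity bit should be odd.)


Number of 1s in data: 4
Parity bit: 1

1


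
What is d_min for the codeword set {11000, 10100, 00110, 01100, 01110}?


Comparing all pairs, minimum distance: 1
Can detect 0 errors, correct 0 errors

1


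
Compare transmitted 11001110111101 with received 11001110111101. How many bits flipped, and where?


XOR: 00000000000000

0 errors (received matches sent)


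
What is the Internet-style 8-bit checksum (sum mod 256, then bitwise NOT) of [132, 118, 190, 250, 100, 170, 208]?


Sum = 1168 mod 256 = 144
Complement = 111

111


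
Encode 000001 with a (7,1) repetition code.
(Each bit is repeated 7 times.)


Each bit -> 7 copies

000000000000000000000000000000000001111111


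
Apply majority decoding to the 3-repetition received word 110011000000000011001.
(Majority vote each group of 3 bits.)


Groups: 110, 011, 000, 000, 000, 011, 001
Majority votes: 1100010

1100010


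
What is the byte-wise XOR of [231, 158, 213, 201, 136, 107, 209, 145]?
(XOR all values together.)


XOR chain: 231 ^ 158 ^ 213 ^ 201 ^ 136 ^ 107 ^ 209 ^ 145 = 198

198


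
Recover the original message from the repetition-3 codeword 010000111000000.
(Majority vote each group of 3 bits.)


Groups: 010, 000, 111, 000, 000
Majority votes: 00100

00100


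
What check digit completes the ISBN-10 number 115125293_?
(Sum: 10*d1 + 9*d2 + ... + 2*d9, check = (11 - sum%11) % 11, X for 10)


Weighted sum: 144
144 mod 11 = 1

Check digit: X


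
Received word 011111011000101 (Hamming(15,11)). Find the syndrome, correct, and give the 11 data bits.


Syndrome = 5: error at position 5

Data: 10101000101 (corrected bit 5)


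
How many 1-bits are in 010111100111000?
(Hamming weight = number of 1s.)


Counting 1s in 010111100111000

8


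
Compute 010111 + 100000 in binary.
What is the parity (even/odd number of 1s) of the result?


010111 = 23
100000 = 32
Sum = 55 = 110111
1s count = 5

odd parity (5 ones in 110111)


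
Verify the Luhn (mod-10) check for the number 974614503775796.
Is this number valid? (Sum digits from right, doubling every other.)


Luhn sum = 73
73 mod 10 = 3

Invalid (Luhn sum mod 10 = 3)


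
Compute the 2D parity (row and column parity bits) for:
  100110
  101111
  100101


Row parities: 111
Column parities: 101100

Row P: 111, Col P: 101100, Corner: 1


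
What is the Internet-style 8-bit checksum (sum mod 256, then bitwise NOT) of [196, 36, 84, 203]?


Sum = 519 mod 256 = 7
Complement = 248

248


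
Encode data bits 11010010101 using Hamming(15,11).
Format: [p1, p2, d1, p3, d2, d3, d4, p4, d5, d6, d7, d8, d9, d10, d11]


Parity bits: p1=0, p2=0, p3=0, p4=1

001010110010101


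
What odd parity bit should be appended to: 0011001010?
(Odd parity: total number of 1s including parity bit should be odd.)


Number of 1s in data: 4
Parity bit: 1

1


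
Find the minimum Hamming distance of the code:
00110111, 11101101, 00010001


Comparing all pairs, minimum distance: 3
Can detect 2 errors, correct 1 errors

3


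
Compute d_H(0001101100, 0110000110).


XOR: 0111101010
Count of 1s: 6

6


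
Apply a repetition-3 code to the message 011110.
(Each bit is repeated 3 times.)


Each bit -> 3 copies

000111111111111000


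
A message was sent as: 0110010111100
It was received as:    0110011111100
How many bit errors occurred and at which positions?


XOR: 0000001000000

1 error(s) at position(s): 6


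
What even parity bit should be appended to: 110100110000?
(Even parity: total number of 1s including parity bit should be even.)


Number of 1s in data: 5
Parity bit: 1

1


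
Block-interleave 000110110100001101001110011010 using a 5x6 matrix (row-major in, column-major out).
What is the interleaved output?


Matrix:
  000110
  110100
  001101
  001110
  011010
Read columns: 010000100100111111101001100100

010000100100111111101001100100


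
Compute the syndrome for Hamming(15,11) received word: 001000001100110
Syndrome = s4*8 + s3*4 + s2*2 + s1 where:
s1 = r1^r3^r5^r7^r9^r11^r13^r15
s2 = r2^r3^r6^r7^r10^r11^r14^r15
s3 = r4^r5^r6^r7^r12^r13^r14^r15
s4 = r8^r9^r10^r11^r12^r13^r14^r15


s1=1, s2=1, s3=0, s4=0

Syndrome = 3 (error at position 3)


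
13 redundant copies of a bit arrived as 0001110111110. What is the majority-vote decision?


Ones: 8 out of 13
Threshold: 7

1 (8/13 voted 1)


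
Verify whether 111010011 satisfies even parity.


Number of 1s: 6

Yes, parity is correct (6 ones)


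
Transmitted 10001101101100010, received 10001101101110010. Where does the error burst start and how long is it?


XOR: 00000000000010000

Burst at position 12, length 1


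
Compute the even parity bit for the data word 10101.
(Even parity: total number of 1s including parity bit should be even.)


Number of 1s in data: 3
Parity bit: 1

1


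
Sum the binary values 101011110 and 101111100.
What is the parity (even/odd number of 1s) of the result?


101011110 = 350
101111100 = 380
Sum = 730 = 1011011010
1s count = 6

even parity (6 ones in 1011011010)


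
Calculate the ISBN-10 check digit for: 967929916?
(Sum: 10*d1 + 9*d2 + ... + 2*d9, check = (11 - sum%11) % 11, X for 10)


Weighted sum: 371
371 mod 11 = 8

Check digit: 3


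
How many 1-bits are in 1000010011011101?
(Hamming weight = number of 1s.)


Counting 1s in 1000010011011101

8


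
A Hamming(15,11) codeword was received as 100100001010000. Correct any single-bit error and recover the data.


Syndrome = 7: error at position 7

Data: 00011010000 (corrected bit 7)


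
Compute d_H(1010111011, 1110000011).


XOR: 0100111000
Count of 1s: 4

4


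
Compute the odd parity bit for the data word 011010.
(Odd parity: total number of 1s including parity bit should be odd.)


Number of 1s in data: 3
Parity bit: 0

0


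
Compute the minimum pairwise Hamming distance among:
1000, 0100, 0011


Comparing all pairs, minimum distance: 2
Can detect 1 errors, correct 0 errors

2


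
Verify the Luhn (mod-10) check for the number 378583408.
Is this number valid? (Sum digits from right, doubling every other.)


Luhn sum = 43
43 mod 10 = 3

Invalid (Luhn sum mod 10 = 3)


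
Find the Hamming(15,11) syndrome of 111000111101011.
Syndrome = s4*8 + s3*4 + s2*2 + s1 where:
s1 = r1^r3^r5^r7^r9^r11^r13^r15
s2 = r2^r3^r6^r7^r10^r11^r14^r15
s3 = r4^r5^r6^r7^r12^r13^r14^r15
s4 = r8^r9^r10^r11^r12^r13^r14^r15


s1=1, s2=0, s3=0, s4=0

Syndrome = 1 (error at position 1)


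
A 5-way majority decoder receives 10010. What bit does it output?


Ones: 2 out of 5
Threshold: 3

0 (2/5 voted 1)


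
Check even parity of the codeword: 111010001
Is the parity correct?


Number of 1s: 5

No, parity error (5 ones)


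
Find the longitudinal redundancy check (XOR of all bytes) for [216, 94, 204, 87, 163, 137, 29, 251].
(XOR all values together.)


XOR chain: 216 ^ 94 ^ 204 ^ 87 ^ 163 ^ 137 ^ 29 ^ 251 = 209

209


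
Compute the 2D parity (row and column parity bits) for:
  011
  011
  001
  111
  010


Row parities: 00111
Column parities: 100

Row P: 00111, Col P: 100, Corner: 1


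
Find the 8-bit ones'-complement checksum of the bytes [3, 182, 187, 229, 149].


Sum = 750 mod 256 = 238
Complement = 17

17


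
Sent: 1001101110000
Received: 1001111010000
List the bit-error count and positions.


XOR: 0000010100000

2 error(s) at position(s): 5, 7


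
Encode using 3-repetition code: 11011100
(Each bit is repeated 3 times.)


Each bit -> 3 copies

111111000111111111000000


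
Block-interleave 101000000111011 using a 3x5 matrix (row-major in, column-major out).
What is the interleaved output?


Matrix:
  10100
  00001
  11011
Read columns: 101001100001011

101001100001011


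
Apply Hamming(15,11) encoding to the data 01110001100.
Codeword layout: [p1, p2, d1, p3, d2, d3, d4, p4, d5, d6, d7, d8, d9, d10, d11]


Parity bits: p1=1, p2=0, p3=1, p4=0

100111100001100


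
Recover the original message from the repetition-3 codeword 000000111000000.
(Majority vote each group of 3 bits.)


Groups: 000, 000, 111, 000, 000
Majority votes: 00100

00100


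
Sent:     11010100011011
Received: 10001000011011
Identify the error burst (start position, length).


XOR: 01011100000000

Burst at position 1, length 5


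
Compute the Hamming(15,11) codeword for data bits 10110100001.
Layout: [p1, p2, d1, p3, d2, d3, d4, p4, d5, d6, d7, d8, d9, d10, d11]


Parity bits: p1=1, p2=1, p3=1, p4=0

111101100100001


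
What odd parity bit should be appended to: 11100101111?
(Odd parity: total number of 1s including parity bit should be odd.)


Number of 1s in data: 8
Parity bit: 1

1


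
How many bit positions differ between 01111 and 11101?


XOR: 10010
Count of 1s: 2

2


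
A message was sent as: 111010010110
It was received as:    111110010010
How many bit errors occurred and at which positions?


XOR: 000100000100

2 error(s) at position(s): 3, 9


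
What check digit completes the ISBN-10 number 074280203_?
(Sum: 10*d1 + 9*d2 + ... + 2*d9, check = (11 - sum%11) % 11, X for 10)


Weighted sum: 171
171 mod 11 = 6

Check digit: 5


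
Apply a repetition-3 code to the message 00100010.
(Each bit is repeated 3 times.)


Each bit -> 3 copies

000000111000000000111000


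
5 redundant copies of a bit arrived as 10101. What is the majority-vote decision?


Ones: 3 out of 5
Threshold: 3

1 (3/5 voted 1)


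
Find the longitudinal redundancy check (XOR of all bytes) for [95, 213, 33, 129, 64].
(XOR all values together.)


XOR chain: 95 ^ 213 ^ 33 ^ 129 ^ 64 = 106

106


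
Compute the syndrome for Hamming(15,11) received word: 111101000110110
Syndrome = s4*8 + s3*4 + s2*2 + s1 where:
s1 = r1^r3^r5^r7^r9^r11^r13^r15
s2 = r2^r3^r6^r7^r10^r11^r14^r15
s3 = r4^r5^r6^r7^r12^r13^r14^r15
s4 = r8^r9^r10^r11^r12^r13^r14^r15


s1=0, s2=0, s3=0, s4=0

Syndrome = 0 (no error)


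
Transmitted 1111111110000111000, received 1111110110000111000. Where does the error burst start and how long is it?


XOR: 0000001000000000000

Burst at position 6, length 1


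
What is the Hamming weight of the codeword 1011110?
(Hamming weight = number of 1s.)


Counting 1s in 1011110

5


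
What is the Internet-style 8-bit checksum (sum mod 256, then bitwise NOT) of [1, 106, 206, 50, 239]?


Sum = 602 mod 256 = 90
Complement = 165

165


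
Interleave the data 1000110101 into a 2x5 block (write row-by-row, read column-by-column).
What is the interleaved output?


Matrix:
  10001
  10101
Read columns: 1100010011

1100010011


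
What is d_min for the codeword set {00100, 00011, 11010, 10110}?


Comparing all pairs, minimum distance: 2
Can detect 1 errors, correct 0 errors

2


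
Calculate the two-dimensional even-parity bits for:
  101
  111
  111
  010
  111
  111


Row parities: 011111
Column parities: 111

Row P: 011111, Col P: 111, Corner: 1


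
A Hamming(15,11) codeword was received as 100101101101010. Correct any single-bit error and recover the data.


Syndrome = 5: error at position 5

Data: 01111101010 (corrected bit 5)


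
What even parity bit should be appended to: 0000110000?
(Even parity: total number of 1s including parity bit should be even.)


Number of 1s in data: 2
Parity bit: 0

0


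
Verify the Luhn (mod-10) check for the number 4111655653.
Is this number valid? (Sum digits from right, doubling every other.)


Luhn sum = 31
31 mod 10 = 1

Invalid (Luhn sum mod 10 = 1)


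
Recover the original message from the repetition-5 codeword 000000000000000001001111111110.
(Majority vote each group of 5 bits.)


Groups: 00000, 00000, 00000, 00100, 11111, 11110
Majority votes: 000011

000011
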